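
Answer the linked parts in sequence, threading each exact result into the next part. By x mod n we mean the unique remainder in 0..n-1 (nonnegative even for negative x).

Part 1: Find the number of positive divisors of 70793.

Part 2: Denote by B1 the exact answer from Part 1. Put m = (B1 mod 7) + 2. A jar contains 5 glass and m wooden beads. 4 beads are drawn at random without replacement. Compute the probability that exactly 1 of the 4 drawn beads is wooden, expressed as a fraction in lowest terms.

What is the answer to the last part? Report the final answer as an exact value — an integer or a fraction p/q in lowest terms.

20/63

Part 1: 70793 is prime, so its only divisors are 1 and 70793; count = 2; answer 2
Part 2: B1 = 2; m = 4; total draws C(9,4) = 126; favorable C(4,1)*C(5,3) = 40; P = 20/63; answer 20/63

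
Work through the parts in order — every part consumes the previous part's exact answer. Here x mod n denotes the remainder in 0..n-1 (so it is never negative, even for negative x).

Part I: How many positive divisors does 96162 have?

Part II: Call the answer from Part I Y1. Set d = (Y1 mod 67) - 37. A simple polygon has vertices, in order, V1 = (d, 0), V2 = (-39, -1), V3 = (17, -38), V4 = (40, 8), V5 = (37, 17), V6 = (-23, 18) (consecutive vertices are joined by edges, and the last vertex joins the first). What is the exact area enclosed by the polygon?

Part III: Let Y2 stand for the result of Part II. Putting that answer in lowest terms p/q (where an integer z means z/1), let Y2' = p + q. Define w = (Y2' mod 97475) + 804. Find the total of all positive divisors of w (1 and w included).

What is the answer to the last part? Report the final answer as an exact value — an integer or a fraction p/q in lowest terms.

5760

Part I: 96162 = 2 * 3 * 11 * 31 * 47; number of divisors = (1+1) * (1+1) * (1+1) * (1+1) * (1+1) = 32; answer 32
Part II: Y1 = 32; d = -5; cross terms: (-5*-1 - -39*0)=5, (-39*-38 - 17*-1)=1499, (17*8 - 40*-38)=1656, (40*17 - 37*8)=384, (37*18 - -23*17)=1057, (-23*0 - -5*18)=90; twice the area = |4691| = 4691; area = 4691/2; answer 4691/2
Part III: Y2 = 4691/2; threaded value p + q = 4693; w = 5497; 5497 = 23 * 239; sigma = (1 + 23) * (1 + 239) = 24 * 240 = 5760; answer 5760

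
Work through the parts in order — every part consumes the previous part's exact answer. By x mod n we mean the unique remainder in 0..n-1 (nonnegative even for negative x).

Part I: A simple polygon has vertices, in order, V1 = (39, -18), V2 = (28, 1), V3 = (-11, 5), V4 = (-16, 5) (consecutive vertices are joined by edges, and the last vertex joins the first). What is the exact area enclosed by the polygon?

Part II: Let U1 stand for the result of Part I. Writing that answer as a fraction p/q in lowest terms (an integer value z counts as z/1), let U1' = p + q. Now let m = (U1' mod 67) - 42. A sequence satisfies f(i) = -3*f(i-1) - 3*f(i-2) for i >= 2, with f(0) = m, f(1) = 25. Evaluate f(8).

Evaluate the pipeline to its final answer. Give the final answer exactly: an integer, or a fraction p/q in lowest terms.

-972

Part I: cross terms: (39*1 - 28*-18)=543, (28*5 - -11*1)=151, (-11*5 - -16*5)=25, (-16*-18 - 39*5)=93; twice the area = |812| = 812; area = 406; answer 406
Part II: U1 = 406; threaded value p + q = 407; m = -37; f(2) = -3*(25) - 3*(-37) = 36; iterating: f(2)=36, f(3)=-183, f(4)=441, f(5)=-774, f(6)=999, f(7)=-675, f(8)=-972; answer -972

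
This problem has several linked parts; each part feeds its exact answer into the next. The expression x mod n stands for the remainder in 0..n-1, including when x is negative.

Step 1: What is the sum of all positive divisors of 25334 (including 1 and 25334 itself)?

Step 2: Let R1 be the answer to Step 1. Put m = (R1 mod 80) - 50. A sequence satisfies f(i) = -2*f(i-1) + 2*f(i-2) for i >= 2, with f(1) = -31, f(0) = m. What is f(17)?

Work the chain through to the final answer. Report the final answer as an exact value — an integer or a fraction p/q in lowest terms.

Step 1: 25334 = 2 * 53 * 239; sigma = (1 + 2) * (1 + 53) * (1 + 239) = 3 * 54 * 240 = 38880; answer 38880
Step 2: R1 = 38880; m = -50; f(2) = -2*(-31) + 2*(-50) = -38; iterating: f(2)=-38, f(3)=14, f(4)=-104, f(5)=236, f(6)=-680, f(7)=1832, f(8)=-5024, f(9)=13712, f(10)=-37472, f(11)=102368, f(12)=-279680, f(13)=764096, f(14)=-2087552, f(15)=5703296, f(16)=-15581696, f(17)=42569984; answer 42569984

42569984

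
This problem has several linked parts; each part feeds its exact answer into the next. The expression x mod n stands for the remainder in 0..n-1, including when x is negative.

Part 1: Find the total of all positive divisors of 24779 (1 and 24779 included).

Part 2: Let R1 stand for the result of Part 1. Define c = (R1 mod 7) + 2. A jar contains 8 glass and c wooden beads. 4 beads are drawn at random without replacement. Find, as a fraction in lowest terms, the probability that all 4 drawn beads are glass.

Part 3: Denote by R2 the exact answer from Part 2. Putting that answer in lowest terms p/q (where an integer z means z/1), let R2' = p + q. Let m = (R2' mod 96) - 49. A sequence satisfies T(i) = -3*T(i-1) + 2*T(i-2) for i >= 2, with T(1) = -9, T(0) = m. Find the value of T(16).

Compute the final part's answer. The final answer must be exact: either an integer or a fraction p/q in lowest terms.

-2644782831

Part 1: 24779 = 71 * 349; sigma = (1 + 71) * (1 + 349) = 72 * 350 = 25200; answer 25200
Part 2: R1 = 25200; c = 2; total draws C(10,4) = 210; favorable C(8,4) = 70; P = 1/3; answer 1/3
Part 3: R2 = 1/3; threaded value p + q = 4; m = -45; T(2) = -3*(-9) + 2*(-45) = -63; iterating: T(2)=-63, T(3)=171, T(4)=-639, T(5)=2259, T(6)=-8055, T(7)=28683, T(8)=-102159, T(9)=363843, T(10)=-1295847, T(11)=4615227, T(12)=-16437375, T(13)=58542579, T(14)=-208502487, T(15)=742592619, T(16)=-2644782831; answer -2644782831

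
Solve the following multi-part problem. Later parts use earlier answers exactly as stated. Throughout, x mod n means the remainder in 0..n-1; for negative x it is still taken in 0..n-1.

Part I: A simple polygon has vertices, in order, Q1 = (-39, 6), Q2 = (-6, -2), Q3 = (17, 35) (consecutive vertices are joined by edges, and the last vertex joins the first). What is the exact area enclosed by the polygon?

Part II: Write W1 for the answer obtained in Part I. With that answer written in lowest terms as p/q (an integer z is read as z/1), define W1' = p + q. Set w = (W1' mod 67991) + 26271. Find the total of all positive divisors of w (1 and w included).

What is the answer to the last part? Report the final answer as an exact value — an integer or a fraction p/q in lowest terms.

63360

Part I: cross terms: (-39*-2 - -6*6)=114, (-6*35 - 17*-2)=-176, (17*6 - -39*35)=1467; twice the area = |1405| = 1405; area = 1405/2; answer 1405/2
Part II: W1 = 1405/2; threaded value p + q = 1407; w = 27678; 27678 = 2 * 3 * 7 * 659; sigma = (1 + 2) * (1 + 3) * (1 + 7) * (1 + 659) = 3 * 4 * 8 * 660 = 63360; answer 63360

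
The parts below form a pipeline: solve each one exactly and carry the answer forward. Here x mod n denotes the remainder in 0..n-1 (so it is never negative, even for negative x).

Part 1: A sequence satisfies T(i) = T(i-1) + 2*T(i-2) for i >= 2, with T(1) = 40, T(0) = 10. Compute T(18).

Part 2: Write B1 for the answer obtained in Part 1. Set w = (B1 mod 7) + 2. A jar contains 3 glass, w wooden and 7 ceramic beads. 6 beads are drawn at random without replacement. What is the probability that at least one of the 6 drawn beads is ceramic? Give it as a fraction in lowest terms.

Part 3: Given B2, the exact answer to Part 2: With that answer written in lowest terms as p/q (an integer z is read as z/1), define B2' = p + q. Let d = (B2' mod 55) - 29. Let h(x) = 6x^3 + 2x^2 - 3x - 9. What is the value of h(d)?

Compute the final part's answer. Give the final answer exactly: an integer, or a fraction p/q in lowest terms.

Part 1: T(2) = 1*(40) + 2*(10) = 60; iterating: T(2)=60, T(3)=140, T(4)=260, T(5)=540, T(6)=1060, T(7)=2140, T(8)=4260, T(9)=8540, T(10)=17060, T(11)=34140, T(12)=68260, T(13)=136540, T(14)=273060, T(15)=546140, T(16)=1092260, T(17)=2184540, T(18)=4369060; answer 4369060
Part 2: B1 = 4369060; w = 5; total draws C(15,6) = 5005; complement C(8,6) = 28; favorable 5005 - 28 = 4977; P = 711/715; answer 711/715
Part 3: B2 = 711/715; threaded value p + q = 1426; d = 22; 6*(22)^3 + 2*(22)^2 - 3*(22)^1 - 9 = (63888) + (968) + (-66) + (-9) = 64781; answer 64781

64781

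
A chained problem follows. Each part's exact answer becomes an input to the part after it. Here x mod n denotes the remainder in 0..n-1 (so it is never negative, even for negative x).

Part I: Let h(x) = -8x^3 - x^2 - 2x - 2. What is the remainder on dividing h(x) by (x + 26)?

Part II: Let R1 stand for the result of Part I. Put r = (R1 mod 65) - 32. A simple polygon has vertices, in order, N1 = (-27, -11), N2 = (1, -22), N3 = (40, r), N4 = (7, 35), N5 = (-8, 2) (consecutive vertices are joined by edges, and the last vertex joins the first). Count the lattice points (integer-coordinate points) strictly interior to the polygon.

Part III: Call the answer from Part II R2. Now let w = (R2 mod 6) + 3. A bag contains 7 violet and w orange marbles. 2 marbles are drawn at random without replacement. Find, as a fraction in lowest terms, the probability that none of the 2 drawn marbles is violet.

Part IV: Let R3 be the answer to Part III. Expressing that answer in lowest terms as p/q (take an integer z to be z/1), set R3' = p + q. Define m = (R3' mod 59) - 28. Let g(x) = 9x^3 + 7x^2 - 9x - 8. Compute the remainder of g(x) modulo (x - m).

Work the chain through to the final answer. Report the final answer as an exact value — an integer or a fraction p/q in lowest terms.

271

Part I: remainder = value at the root: -8*(-26)^3 - 1*(-26)^2 - 2*(-26)^1 - 2 = (140608) + (-676) + (52) + (-2) = 139982; answer 139982
Part II: R1 = 139982; r = 5; cross terms: (-27*-22 - 1*-11)=605, (1*5 - 40*-22)=885, (40*35 - 7*5)=1365, (7*2 - -8*35)=294, (-8*-11 - -27*2)=142; twice the area = |3291| = 3291; area = 3291/2; boundary points = 1 + 3 + 3 + 3 + 1 = 11; strictly interior points = area - boundary/2 + 1 = 1641; answer 1641
Part III: R2 = 1641; w = 6; total draws C(13,2) = 78; favorable C(6,2) = 15; P = 5/26; answer 5/26
Part IV: R3 = 5/26; threaded value p + q = 31; m = 3; remainder = value at the root: 9*(3)^3 + 7*(3)^2 - 9*(3)^1 - 8 = (243) + (63) + (-27) + (-8) = 271; answer 271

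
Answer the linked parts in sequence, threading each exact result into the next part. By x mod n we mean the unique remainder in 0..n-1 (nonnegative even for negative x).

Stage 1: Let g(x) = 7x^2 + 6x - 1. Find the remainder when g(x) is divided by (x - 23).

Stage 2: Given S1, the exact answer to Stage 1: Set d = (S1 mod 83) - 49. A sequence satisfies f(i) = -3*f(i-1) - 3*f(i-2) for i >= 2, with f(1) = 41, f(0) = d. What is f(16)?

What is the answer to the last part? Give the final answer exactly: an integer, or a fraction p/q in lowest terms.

Stage 1: remainder = value at the root: 7*(23)^2 + 6*(23)^1 - 1 = (3703) + (138) + (-1) = 3840; answer 3840
Stage 2: S1 = 3840; d = -27; f(2) = -3*(41) - 3*(-27) = -42; iterating: f(2)=-42, f(3)=3, f(4)=117, f(5)=-360, f(6)=729, f(7)=-1107, f(8)=1134, f(9)=-81, f(10)=-3159, f(11)=9720, f(12)=-19683, f(13)=29889, f(14)=-30618, f(15)=2187, f(16)=85293; answer 85293

85293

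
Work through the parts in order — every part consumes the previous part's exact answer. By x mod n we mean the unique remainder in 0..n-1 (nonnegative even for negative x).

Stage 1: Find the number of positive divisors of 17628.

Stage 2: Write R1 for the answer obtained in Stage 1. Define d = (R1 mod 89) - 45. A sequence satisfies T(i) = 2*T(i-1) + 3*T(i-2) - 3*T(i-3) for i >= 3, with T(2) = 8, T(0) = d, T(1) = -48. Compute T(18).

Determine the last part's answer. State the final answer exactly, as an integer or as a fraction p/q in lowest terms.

-16137130

Stage 1: 17628 = 2^2 * 3 * 13 * 113; number of divisors = (2+1) * (1+1) * (1+1) * (1+1) = 24; answer 24
Stage 2: R1 = 24; d = -21; T(3) = 2*(8) + 3*(-48) - 3*(-21) = -65; iterating: T(3)=-65, T(4)=38, T(5)=-143, T(6)=23, T(7)=-497, T(8)=-496, T(9)=-2552, T(10)=-5101, T(11)=-16370, T(12)=-40387, T(13)=-114581, T(14)=-301213, T(15)=-825008, T(16)=-2209912, T(17)=-5991209, T(18)=-16137130; answer -16137130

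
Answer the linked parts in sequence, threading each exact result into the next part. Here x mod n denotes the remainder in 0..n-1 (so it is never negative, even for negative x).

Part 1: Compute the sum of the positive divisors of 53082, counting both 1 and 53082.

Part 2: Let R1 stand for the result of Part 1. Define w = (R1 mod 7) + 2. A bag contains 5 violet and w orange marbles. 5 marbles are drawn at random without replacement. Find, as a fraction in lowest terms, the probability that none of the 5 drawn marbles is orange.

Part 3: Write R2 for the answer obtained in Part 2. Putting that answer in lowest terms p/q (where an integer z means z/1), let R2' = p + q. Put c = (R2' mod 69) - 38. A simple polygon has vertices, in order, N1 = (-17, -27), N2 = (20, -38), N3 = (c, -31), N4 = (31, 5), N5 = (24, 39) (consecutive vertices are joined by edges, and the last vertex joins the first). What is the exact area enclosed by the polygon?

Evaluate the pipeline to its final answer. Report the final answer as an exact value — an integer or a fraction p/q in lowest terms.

Part 1: 53082 = 2 * 3^3 * 983; sigma = (1 + 2) * (1 + 3 + 9 + 27) * (1 + 983) = 3 * 40 * 984 = 118080; answer 118080
Part 2: R1 = 118080; w = 6; total draws C(11,5) = 462; favorable C(5,5) = 1; P = 1/462; answer 1/462
Part 3: R2 = 1/462; threaded value p + q = 463; c = 11; cross terms: (-17*-38 - 20*-27)=1186, (20*-31 - 11*-38)=-202, (11*5 - 31*-31)=1016, (31*39 - 24*5)=1089, (24*-27 - -17*39)=15; twice the area = |3104| = 3104; area = 1552; answer 1552

1552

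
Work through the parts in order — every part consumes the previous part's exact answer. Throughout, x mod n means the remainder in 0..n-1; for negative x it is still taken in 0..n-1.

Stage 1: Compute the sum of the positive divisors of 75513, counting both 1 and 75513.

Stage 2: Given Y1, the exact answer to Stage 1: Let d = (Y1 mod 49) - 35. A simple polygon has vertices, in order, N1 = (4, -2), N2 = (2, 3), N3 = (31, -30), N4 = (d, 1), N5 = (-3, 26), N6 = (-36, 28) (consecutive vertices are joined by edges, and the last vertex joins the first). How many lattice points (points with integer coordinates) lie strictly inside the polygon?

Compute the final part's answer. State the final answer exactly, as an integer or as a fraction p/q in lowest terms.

Stage 1: 75513 = 3 * 25171; sigma = (1 + 3) * (1 + 25171) = 4 * 25172 = 100688; answer 100688
Stage 2: Y1 = 100688; d = 7; cross terms: (4*3 - 2*-2)=16, (2*-30 - 31*3)=-153, (31*1 - 7*-30)=241, (7*26 - -3*1)=185, (-3*28 - -36*26)=852, (-36*-2 - 4*28)=-40; twice the area = |1101| = 1101; area = 1101/2; boundary points = 1 + 1 + 1 + 5 + 1 + 10 = 19; strictly interior points = area - boundary/2 + 1 = 542; answer 542

542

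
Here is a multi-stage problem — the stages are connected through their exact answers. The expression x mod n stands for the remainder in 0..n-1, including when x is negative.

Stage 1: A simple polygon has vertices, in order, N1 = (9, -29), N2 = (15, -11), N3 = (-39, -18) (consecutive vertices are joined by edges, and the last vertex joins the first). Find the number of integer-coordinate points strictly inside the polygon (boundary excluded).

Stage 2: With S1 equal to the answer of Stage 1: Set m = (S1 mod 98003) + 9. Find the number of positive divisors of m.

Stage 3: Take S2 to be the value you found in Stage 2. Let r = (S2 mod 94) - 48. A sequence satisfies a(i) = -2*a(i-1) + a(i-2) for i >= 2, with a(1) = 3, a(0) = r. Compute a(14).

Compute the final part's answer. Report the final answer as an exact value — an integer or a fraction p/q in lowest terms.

-1714630

Stage 1: cross terms: (9*-11 - 15*-29)=336, (15*-18 - -39*-11)=-699, (-39*-29 - 9*-18)=1293; twice the area = |930| = 930; area = 465; boundary points = 6 + 1 + 1 = 8; strictly interior points = area - boundary/2 + 1 = 462; answer 462
Stage 2: S1 = 462; m = 471; 471 = 3 * 157; number of divisors = (1+1) * (1+1) = 4; answer 4
Stage 3: S2 = 4; r = -44; a(2) = -2*(3) + 1*(-44) = -50; iterating: a(2)=-50, a(3)=103, a(4)=-256, a(5)=615, a(6)=-1486, a(7)=3587, a(8)=-8660, a(9)=20907, a(10)=-50474, a(11)=121855, a(12)=-294184, a(13)=710223, a(14)=-1714630; answer -1714630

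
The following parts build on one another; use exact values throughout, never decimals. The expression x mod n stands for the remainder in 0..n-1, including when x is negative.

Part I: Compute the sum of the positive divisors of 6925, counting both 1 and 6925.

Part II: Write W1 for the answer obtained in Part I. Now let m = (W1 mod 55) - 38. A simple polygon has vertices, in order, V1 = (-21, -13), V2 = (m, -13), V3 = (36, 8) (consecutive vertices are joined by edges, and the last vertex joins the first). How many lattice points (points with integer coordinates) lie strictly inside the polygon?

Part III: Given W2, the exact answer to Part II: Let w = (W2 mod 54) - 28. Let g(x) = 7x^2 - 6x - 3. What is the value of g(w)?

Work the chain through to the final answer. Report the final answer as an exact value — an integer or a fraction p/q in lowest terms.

Part I: 6925 = 5^2 * 277; sigma = (1 + 5 + 25) * (1 + 277) = 31 * 278 = 8618; answer 8618
Part II: W1 = 8618; m = 0; cross terms: (-21*-13 - 0*-13)=273, (0*8 - 36*-13)=468, (36*-13 - -21*8)=-300; twice the area = |441| = 441; area = 441/2; boundary points = 21 + 3 + 3 = 27; strictly interior points = area - boundary/2 + 1 = 208; answer 208
Part III: W2 = 208; w = 18; 7*(18)^2 - 6*(18)^1 - 3 = (2268) + (-108) + (-3) = 2157; answer 2157

2157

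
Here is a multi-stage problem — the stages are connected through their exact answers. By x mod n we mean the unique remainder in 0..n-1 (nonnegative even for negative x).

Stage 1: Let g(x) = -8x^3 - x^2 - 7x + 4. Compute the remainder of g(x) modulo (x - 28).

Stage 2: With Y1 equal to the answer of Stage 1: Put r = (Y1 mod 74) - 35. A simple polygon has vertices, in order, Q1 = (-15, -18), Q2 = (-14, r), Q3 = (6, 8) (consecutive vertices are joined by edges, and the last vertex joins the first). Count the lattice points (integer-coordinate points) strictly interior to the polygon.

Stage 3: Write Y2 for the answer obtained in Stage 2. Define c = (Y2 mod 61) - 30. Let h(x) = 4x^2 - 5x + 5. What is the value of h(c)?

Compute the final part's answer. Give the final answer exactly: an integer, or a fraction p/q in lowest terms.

1076

Stage 1: remainder = value at the root: -8*(28)^3 - 1*(28)^2 - 7*(28)^1 + 4 = (-175616) + (-784) + (-196) + (4) = -176592; answer -176592
Stage 2: Y1 = -176592; r = 11; cross terms: (-15*11 - -14*-18)=-417, (-14*8 - 6*11)=-178, (6*-18 - -15*8)=12; twice the area = |-583| = 583; area = 583/2; boundary points = 1 + 1 + 1 = 3; strictly interior points = area - boundary/2 + 1 = 291; answer 291
Stage 3: Y2 = 291; c = 17; 4*(17)^2 - 5*(17)^1 + 5 = (1156) + (-85) + (5) = 1076; answer 1076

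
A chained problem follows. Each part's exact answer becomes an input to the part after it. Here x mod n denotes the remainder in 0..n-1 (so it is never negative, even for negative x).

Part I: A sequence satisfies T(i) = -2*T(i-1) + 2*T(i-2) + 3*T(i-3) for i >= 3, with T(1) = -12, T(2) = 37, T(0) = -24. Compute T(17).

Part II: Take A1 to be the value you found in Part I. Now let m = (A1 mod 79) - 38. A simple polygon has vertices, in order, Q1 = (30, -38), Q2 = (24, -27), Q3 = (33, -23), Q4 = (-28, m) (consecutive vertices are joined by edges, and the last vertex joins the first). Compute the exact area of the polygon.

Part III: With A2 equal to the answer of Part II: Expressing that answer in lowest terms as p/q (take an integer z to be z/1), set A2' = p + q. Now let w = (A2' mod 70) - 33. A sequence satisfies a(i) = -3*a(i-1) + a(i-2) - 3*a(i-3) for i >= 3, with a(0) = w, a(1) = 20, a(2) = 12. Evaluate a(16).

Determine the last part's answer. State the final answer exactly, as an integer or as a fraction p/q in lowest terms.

56292768

Part I: T(3) = -2*(37) + 2*(-12) + 3*(-24) = -170; iterating: T(3)=-170, T(4)=378, T(5)=-985, T(6)=2216, T(7)=-5268, T(8)=12013, T(9)=-27914, T(10)=64050, T(11)=-147889, T(12)=340136, T(13)=-783900, T(14)=1804405, T(15)=-4156202, T(16)=9569514, T(17)=-22038217; answer -22038217
Part II: A1 = -22038217; m = -20; cross terms: (30*-27 - 24*-38)=102, (24*-23 - 33*-27)=339, (33*-20 - -28*-23)=-1304, (-28*-38 - 30*-20)=1664; twice the area = |801| = 801; area = 801/2; answer 801/2
Part III: A2 = 801/2; threaded value p + q = 803; w = 0; a(3) = -3*(12) + 1*(20) - 3*(0) = -16; iterating: a(3)=-16, a(4)=0, a(5)=-52, a(6)=204, a(7)=-664, a(8)=2352, a(9)=-8332, a(10)=29340, a(11)=-103408, a(12)=364560, a(13)=-1285108, a(14)=4530108, a(15)=-15969112, a(16)=56292768; answer 56292768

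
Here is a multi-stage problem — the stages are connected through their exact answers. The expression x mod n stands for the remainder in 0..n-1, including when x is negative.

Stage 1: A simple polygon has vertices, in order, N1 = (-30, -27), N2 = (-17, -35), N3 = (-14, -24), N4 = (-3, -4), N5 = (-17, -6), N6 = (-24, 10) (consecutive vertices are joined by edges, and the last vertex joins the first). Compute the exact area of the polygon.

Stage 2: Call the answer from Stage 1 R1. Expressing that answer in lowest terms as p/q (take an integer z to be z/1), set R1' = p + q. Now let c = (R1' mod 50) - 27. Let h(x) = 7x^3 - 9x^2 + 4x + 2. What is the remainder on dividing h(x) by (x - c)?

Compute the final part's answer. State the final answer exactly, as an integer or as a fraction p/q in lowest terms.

Stage 1: cross terms: (-30*-35 - -17*-27)=591, (-17*-24 - -14*-35)=-82, (-14*-4 - -3*-24)=-16, (-3*-6 - -17*-4)=-50, (-17*10 - -24*-6)=-314, (-24*-27 - -30*10)=948; twice the area = |1077| = 1077; area = 1077/2; answer 1077/2
Stage 2: R1 = 1077/2; threaded value p + q = 1079; c = 2; remainder = value at the root: 7*(2)^3 - 9*(2)^2 + 4*(2)^1 + 2 = (56) + (-36) + (8) + (2) = 30; answer 30

30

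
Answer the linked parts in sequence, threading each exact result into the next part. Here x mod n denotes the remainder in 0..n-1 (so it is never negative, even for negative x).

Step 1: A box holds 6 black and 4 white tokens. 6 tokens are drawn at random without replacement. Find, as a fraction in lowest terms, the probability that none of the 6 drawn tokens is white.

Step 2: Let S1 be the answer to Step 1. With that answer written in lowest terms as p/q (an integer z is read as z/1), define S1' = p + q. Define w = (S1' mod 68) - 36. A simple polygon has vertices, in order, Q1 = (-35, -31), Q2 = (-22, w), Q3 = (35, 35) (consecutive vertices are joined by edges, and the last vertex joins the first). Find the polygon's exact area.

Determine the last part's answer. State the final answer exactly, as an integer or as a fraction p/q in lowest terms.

Step 1: total draws C(10,6) = 210; favorable C(6,6) = 1; P = 1/210; answer 1/210
Step 2: S1 = 1/210; threaded value p + q = 211; w = -29; cross terms: (-35*-29 - -22*-31)=333, (-22*35 - 35*-29)=245, (35*-31 - -35*35)=140; twice the area = |718| = 718; area = 359; answer 359

359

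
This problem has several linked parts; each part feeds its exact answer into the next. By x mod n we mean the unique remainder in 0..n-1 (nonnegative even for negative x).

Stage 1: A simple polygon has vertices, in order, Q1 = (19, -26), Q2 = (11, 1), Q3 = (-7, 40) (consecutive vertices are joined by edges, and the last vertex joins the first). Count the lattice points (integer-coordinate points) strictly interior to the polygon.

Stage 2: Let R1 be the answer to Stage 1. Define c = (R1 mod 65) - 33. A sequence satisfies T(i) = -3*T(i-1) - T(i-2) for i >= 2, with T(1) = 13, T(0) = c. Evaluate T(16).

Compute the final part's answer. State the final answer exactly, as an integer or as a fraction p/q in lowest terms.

-17501497

Stage 1: cross terms: (19*1 - 11*-26)=305, (11*40 - -7*1)=447, (-7*-26 - 19*40)=-578; twice the area = |174| = 174; area = 87; boundary points = 1 + 3 + 2 = 6; strictly interior points = area - boundary/2 + 1 = 85; answer 85
Stage 2: R1 = 85; c = -13; T(2) = -3*(13) - 1*(-13) = -26; iterating: T(2)=-26, T(3)=65, T(4)=-169, T(5)=442, T(6)=-1157, T(7)=3029, T(8)=-7930, T(9)=20761, T(10)=-54353, T(11)=142298, T(12)=-372541, T(13)=975325, T(14)=-2553434, T(15)=6684977, T(16)=-17501497; answer -17501497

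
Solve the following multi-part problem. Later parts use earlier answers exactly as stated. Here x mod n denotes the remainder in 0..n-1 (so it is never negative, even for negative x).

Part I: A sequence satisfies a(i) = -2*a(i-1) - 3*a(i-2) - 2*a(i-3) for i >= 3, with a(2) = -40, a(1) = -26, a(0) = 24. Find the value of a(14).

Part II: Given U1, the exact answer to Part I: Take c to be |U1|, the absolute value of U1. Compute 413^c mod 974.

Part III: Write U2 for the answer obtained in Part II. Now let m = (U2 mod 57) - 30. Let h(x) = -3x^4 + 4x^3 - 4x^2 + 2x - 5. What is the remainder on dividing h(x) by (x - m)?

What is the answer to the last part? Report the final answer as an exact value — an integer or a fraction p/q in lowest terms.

Part I: a(3) = -2*(-40) - 3*(-26) - 2*(24) = 110; iterating: a(3)=110, a(4)=-48, a(5)=-154, a(6)=232, a(7)=94, a(8)=-576, a(9)=406, a(10)=728, a(11)=-1522, a(12)=48, a(13)=3014, a(14)=-3128; answer -3128
Part II: U1 = -3128; c = 3128; squarings mod 974: 413^1=413, 413^2=119, 413^4=525, 413^8=957, 413^16=289, 413^32=731, 413^64=609, 413^128=761, 413^256=565, 413^512=727, 413^1024=621, 413^2048=911; 413^3128 = 413^8 * 413^16 * 413^32 * 413^1024 * 413^2048 = 339 (mod 974); answer 339
Part III: U2 = 339; m = 24; remainder = value at the root: -3*(24)^4 + 4*(24)^3 - 4*(24)^2 + 2*(24)^1 - 5 = (-995328) + (55296) + (-2304) + (48) + (-5) = -942293; answer -942293

-942293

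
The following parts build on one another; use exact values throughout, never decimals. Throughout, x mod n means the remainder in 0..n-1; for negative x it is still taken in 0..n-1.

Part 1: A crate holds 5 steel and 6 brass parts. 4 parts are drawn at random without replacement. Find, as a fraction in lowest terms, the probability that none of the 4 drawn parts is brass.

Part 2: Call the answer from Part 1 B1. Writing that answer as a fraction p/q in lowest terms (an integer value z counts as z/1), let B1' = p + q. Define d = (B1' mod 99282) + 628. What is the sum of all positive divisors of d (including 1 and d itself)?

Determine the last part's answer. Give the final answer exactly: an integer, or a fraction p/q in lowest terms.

Part 1: total draws C(11,4) = 330; favorable C(5,4) = 5; P = 1/66; answer 1/66
Part 2: B1 = 1/66; threaded value p + q = 67; d = 695; 695 = 5 * 139; sigma = (1 + 5) * (1 + 139) = 6 * 140 = 840; answer 840

840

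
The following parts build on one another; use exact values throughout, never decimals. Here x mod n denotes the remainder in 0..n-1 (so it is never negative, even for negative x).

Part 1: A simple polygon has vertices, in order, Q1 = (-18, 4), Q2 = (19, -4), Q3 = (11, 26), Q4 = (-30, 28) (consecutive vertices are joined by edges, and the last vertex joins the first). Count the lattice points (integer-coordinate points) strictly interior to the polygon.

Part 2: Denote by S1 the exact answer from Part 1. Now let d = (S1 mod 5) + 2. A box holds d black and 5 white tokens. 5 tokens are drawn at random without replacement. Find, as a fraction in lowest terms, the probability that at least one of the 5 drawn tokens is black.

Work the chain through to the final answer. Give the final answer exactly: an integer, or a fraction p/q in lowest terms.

Part 1: cross terms: (-18*-4 - 19*4)=-4, (19*26 - 11*-4)=538, (11*28 - -30*26)=1088, (-30*4 - -18*28)=384; twice the area = |2006| = 2006; area = 1003; boundary points = 1 + 2 + 1 + 12 = 16; strictly interior points = area - boundary/2 + 1 = 996; answer 996
Part 2: S1 = 996; d = 3; total draws C(8,5) = 56; complement C(5,5) = 1; favorable 56 - 1 = 55; P = 55/56; answer 55/56

55/56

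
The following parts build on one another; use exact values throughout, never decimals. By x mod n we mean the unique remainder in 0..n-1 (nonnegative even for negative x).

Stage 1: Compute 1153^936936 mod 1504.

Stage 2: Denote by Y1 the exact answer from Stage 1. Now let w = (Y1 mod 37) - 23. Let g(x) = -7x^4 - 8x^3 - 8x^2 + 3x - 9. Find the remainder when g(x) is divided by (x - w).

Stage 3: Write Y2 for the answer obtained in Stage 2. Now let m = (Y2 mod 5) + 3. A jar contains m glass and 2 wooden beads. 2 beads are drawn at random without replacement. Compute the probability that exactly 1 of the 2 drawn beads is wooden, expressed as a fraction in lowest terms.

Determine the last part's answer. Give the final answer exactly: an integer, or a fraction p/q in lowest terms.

8/15

Stage 1: squarings mod 1504: 1153^1=1153, 1153^2=1377, 1153^4=1089, 1153^8=769, 1153^16=289, 1153^32=801, 1153^64=897, 1153^128=1473, 1153^256=961, 1153^512=65, 1153^1024=1217, 1153^2048=1153, 1153^4096=1377, 1153^8192=1089, 1153^16384=769, 1153^32768=289, 1153^65536=801, 1153^131072=897, 1153^262144=1473, 1153^524288=961; 1153^936936 = 1153^8 * 1153^32 * 1153^64 * 1153^128 * 1153^256 * 1153^512 * 1153^2048 * 1153^16384 * 1153^131072 * 1153^262144 * 1153^524288 = 769 (mod 1504); answer 769
Stage 2: Y1 = 769; w = 6; remainder = value at the root: -7*(6)^4 - 8*(6)^3 - 8*(6)^2 + 3*(6)^1 - 9 = (-9072) + (-1728) + (-288) + (18) + (-9) = -11079; answer -11079
Stage 3: Y2 = -11079; m = 4; total draws C(6,2) = 15; favorable C(2,1)*C(4,1) = 8; P = 8/15; answer 8/15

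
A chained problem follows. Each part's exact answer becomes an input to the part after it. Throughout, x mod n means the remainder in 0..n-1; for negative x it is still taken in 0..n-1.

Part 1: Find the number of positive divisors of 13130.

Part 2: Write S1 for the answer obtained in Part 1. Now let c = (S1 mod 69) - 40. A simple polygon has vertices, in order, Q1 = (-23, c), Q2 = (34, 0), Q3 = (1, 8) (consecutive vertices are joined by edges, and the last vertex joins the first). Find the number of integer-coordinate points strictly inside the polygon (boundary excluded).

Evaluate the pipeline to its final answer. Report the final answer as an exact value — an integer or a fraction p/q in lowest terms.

619

Part 1: 13130 = 2 * 5 * 13 * 101; number of divisors = (1+1) * (1+1) * (1+1) * (1+1) = 16; answer 16
Part 2: S1 = 16; c = -24; cross terms: (-23*0 - 34*-24)=816, (34*8 - 1*0)=272, (1*-24 - -23*8)=160; twice the area = |1248| = 1248; area = 624; boundary points = 3 + 1 + 8 = 12; strictly interior points = area - boundary/2 + 1 = 619; answer 619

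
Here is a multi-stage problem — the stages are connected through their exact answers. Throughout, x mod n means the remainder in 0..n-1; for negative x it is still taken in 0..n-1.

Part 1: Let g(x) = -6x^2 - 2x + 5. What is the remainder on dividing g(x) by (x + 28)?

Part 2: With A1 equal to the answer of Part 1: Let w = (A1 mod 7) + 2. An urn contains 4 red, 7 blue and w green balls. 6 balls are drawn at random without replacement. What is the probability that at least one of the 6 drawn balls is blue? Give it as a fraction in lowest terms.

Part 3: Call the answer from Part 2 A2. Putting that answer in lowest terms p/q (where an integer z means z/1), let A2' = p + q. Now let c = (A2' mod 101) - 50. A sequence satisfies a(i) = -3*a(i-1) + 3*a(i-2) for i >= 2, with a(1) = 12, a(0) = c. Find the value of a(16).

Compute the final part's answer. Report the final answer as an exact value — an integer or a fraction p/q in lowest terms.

-51963120

Part 1: remainder = value at the root: -6*(-28)^2 - 2*(-28)^1 + 5 = (-4704) + (56) + (5) = -4643; answer -4643
Part 2: A1 = -4643; w = 7; total draws C(18,6) = 18564; complement C(11,6) = 462; favorable 18564 - 462 = 18102; P = 431/442; answer 431/442
Part 3: A2 = 431/442; threaded value p + q = 873; c = 15; a(2) = -3*(12) + 3*(15) = 9; iterating: a(2)=9, a(3)=9, a(4)=0, a(5)=27, a(6)=-81, a(7)=324, a(8)=-1215, a(9)=4617, a(10)=-17496, a(11)=66339, a(12)=-251505, a(13)=953532, a(14)=-3615111, a(15)=13705929, a(16)=-51963120; answer -51963120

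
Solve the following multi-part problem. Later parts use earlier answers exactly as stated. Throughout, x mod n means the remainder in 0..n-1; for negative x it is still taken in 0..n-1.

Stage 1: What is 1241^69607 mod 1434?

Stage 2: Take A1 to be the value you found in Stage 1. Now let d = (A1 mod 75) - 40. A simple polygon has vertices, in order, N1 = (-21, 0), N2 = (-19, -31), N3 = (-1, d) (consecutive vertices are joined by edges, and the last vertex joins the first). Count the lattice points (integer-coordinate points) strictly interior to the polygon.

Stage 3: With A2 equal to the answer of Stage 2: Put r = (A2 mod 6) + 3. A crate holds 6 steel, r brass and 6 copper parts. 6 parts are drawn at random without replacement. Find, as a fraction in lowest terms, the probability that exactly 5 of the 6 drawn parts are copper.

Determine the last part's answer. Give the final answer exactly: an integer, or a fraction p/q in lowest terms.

Stage 1: squarings mod 1434: 1241^1=1241, 1241^2=1399, 1241^4=1225, 1241^8=661, 1241^16=985, 1241^32=841, 1241^64=319, 1241^128=1381, 1241^256=1375, 1241^512=613, 1241^1024=61, 1241^2048=853, 1241^4096=571, 1241^8192=523, 1241^16384=1069, 1241^32768=1297, 1241^65536=127; 1241^69607 = 1241^1 * 1241^2 * 1241^4 * 1241^32 * 1241^64 * 1241^128 * 1241^256 * 1241^512 * 1241^1024 * 1241^2048 * 1241^65536 = 653 (mod 1434); answer 653
Stage 2: A1 = 653; d = 13; cross terms: (-21*-31 - -19*0)=651, (-19*13 - -1*-31)=-278, (-1*0 - -21*13)=273; twice the area = |646| = 646; area = 323; boundary points = 1 + 2 + 1 = 4; strictly interior points = area - boundary/2 + 1 = 322; answer 322
Stage 3: A2 = 322; r = 7; total draws C(19,6) = 27132; favorable C(6,5)*C(13,1) = 78; P = 13/4522; answer 13/4522

13/4522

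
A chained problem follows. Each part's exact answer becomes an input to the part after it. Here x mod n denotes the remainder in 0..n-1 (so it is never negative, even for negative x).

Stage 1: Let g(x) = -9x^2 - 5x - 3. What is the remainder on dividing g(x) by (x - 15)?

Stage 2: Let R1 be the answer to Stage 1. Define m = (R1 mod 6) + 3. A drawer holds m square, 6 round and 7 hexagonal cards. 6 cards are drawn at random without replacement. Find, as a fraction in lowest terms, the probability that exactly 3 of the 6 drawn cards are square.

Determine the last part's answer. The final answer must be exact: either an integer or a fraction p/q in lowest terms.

Stage 1: remainder = value at the root: -9*(15)^2 - 5*(15)^1 - 3 = (-2025) + (-75) + (-3) = -2103; answer -2103
Stage 2: R1 = -2103; m = 6; total draws C(19,6) = 27132; favorable C(6,3)*C(13,3) = 5720; P = 1430/6783; answer 1430/6783

1430/6783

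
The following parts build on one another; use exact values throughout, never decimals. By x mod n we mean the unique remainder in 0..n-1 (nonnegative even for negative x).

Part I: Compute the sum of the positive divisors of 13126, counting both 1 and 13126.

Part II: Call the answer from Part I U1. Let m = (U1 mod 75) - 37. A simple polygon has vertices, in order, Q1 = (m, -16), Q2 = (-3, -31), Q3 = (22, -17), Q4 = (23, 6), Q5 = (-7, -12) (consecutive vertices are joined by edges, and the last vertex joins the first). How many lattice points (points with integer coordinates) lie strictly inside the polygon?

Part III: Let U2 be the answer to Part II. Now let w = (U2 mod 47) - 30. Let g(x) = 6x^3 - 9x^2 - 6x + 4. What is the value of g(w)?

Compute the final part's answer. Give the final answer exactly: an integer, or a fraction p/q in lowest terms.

-6836

Part I: 13126 = 2 * 6563; sigma = (1 + 2) * (1 + 6563) = 3 * 6564 = 19692; answer 19692
Part II: U1 = 19692; m = 5; cross terms: (5*-31 - -3*-16)=-203, (-3*-17 - 22*-31)=733, (22*6 - 23*-17)=523, (23*-12 - -7*6)=-234, (-7*-16 - 5*-12)=172; twice the area = |991| = 991; area = 991/2; boundary points = 1 + 1 + 1 + 6 + 4 = 13; strictly interior points = area - boundary/2 + 1 = 490; answer 490
Part III: U2 = 490; w = -10; 6*(-10)^3 - 9*(-10)^2 - 6*(-10)^1 + 4 = (-6000) + (-900) + (60) + (4) = -6836; answer -6836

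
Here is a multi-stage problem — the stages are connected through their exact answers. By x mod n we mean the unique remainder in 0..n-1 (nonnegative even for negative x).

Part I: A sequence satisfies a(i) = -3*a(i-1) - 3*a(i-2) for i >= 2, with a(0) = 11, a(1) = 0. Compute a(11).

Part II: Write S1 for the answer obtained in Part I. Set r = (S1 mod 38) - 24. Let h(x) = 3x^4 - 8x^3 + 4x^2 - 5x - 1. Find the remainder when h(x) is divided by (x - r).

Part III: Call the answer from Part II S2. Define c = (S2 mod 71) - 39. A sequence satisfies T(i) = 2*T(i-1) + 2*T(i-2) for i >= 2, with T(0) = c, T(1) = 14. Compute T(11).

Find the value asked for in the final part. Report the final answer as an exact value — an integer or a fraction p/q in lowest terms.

536704

Part I: a(2) = -3*(0) - 3*(11) = -33; iterating: a(2)=-33, a(3)=99, a(4)=-198, a(5)=297, a(6)=-297, a(7)=0, a(8)=891, a(9)=-2673, a(10)=5346, a(11)=-8019; answer -8019
Part II: S1 = -8019; r = 13; remainder = value at the root: 3*(13)^4 - 8*(13)^3 + 4*(13)^2 - 5*(13)^1 - 1 = (85683) + (-17576) + (676) + (-65) + (-1) = 68717; answer 68717
Part III: S2 = 68717; c = 21; T(2) = 2*(14) + 2*(21) = 70; iterating: T(2)=70, T(3)=168, T(4)=476, T(5)=1288, T(6)=3528, T(7)=9632, T(8)=26320, T(9)=71904, T(10)=196448, T(11)=536704; answer 536704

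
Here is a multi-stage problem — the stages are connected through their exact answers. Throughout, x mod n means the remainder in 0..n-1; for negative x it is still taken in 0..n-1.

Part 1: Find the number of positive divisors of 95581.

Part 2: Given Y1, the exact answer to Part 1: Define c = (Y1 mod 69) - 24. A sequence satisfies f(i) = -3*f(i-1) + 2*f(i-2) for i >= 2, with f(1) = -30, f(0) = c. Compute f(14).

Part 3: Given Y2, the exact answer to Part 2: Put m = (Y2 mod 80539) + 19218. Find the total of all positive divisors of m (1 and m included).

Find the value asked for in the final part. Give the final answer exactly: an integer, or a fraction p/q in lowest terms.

Part 1: 95581 is prime, so its only divisors are 1 and 95581; count = 2; answer 2
Part 2: Y1 = 2; c = -22; f(2) = -3*(-30) + 2*(-22) = 46; iterating: f(2)=46, f(3)=-198, f(4)=686, f(5)=-2454, f(6)=8734, f(7)=-31110, f(8)=110798, f(9)=-394614, f(10)=1405438, f(11)=-5005542, f(12)=17827502, f(13)=-63493590, f(14)=226135774; answer 226135774
Part 3: Y2 = 226135774; m = 82019; 82019 = 7 * 11717; sigma = (1 + 7) * (1 + 11717) = 8 * 11718 = 93744; answer 93744

93744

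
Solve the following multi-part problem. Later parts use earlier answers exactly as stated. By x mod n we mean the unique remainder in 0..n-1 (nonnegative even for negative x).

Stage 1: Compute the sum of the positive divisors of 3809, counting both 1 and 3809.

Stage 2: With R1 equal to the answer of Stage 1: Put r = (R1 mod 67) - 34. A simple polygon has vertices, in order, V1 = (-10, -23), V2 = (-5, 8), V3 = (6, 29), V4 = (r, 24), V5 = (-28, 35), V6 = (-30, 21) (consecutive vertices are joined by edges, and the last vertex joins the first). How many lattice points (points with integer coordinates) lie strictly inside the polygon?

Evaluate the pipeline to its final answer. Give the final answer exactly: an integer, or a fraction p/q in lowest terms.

876

Stage 1: 3809 = 13 * 293; sigma = (1 + 13) * (1 + 293) = 14 * 294 = 4116; answer 4116
Stage 2: R1 = 4116; r = -5; cross terms: (-10*8 - -5*-23)=-195, (-5*29 - 6*8)=-193, (6*24 - -5*29)=289, (-5*35 - -28*24)=497, (-28*21 - -30*35)=462, (-30*-23 - -10*21)=900; twice the area = |1760| = 1760; area = 880; boundary points = 1 + 1 + 1 + 1 + 2 + 4 = 10; strictly interior points = area - boundary/2 + 1 = 876; answer 876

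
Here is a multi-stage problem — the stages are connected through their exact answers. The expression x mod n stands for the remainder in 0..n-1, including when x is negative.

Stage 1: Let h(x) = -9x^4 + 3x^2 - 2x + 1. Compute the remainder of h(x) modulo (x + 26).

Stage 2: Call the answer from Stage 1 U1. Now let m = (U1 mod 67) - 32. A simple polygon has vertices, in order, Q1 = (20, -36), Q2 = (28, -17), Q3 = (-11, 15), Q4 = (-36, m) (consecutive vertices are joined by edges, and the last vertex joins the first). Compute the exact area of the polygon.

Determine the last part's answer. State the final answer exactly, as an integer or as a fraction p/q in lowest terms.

1632

Stage 1: remainder = value at the root: -9*(-26)^4 + 3*(-26)^2 - 2*(-26)^1 + 1 = (-4112784) + (2028) + (52) + (1) = -4110703; answer -4110703
Stage 2: U1 = -4110703; m = -17; cross terms: (20*-17 - 28*-36)=668, (28*15 - -11*-17)=233, (-11*-17 - -36*15)=727, (-36*-36 - 20*-17)=1636; twice the area = |3264| = 3264; area = 1632; answer 1632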